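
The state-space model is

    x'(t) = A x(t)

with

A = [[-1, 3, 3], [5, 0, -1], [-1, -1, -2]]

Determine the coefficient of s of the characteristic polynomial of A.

Expand det(sI - A) for the 3×3 matrix.
p(s) = s^3 + 3s^2 - 11s - 19.
(Check: constant term = det(-A) = (-1)^3 det A = -19; coefficient of s^2 = -tr A = 3.)
The coefficient of s is -11.

-11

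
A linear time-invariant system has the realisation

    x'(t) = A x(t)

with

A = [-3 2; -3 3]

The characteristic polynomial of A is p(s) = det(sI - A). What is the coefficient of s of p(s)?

For a 2×2 matrix, det(sI - A) = s^2 - (tr A)s + det A.
tr A = 0, det A = -3.
So p(s) = s^2 - 3.
The coefficient of s is 0.

0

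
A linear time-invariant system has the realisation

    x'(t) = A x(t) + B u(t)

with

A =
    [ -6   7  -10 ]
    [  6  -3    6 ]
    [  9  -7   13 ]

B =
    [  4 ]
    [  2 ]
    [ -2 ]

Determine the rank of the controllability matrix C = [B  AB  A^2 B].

2

AB = [[10], [6], [-4]]
A^2B = [[22], [18], [-4]]
Controllability matrix C = [B  AB  A^2B] = [[4, 10, 22], [2, 6, 18], [-2, -4, -4]]
The rows r1, r2, r3 of C are linearly dependent: r1 - r2 + r3 = 0 (check each entry), so rank(C) ≤ 2.
The 2×2 minor from rows 1, 2, columns 1, 2 is 4·6 - 10·2 = 24 - 20 = 4 ≠ 0, so rank(C) = 2.
rank(C) = 2 < n = 3, so the pair (A, B) is not completely controllable.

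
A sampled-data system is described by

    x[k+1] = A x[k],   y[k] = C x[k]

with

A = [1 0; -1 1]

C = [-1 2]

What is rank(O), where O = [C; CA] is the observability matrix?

CA = [[-3, 2]]
Observability matrix O = [C; CA] = [[-1, 2], [-3, 2]]
det(O) = (-1)·2 - 2·(-3) = -2 - (-6) = 4 ≠ 0, so rank(O) = 2.
rank(O) = 2 = n, so the pair (A, C) is completely observable.

2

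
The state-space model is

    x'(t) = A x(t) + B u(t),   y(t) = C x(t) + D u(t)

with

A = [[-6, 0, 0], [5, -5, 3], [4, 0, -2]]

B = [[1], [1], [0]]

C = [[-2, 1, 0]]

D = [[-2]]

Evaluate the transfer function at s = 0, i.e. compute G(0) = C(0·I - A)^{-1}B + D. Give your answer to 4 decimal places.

G(0) = C(-A)^{-1}B + D = -C A^{-1} B + D.
det A = -60, so A^{-1} = (1/-60)·adj(A) = [[-1/6, 0, 0], [-11/30, -1/5, -3/10], [-1/3, 0, -1/2]]
A^{-1} B = [-1/6, -17/30, -1/3]^T
C A^{-1} B = -7/30
G(0) = D - C A^{-1} B = -2 - (-7/30) = -53/30 ≈ -1.7667

-1.7667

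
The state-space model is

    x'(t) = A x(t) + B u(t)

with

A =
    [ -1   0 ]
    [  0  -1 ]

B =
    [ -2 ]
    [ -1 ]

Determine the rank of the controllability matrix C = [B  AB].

AB = [[2], [1]]
Controllability matrix C = [B  AB] = [[-2, 2], [-1, 1]]
Every column of C is a scalar multiple of column 1 = [-2, -1] (multipliers 1, -1), so the columns span a one-dimensional space.
C ≠ 0, hence rank(C) = 1.
rank(C) = 1 < n = 2, so the pair (A, B) is not completely controllable.

1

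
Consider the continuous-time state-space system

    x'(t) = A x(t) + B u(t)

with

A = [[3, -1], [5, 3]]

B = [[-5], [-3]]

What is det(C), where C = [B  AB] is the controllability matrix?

134

AB = [[-12], [-34]]
Controllability matrix C = [B  AB] = [[-5, -12], [-3, -34]]
det(C) = (-5)·(-34) - (-12)·(-3) = 170 - 36 = 134
Since det(C) ≠ 0, rank(C) = 2 and the system is completely controllable.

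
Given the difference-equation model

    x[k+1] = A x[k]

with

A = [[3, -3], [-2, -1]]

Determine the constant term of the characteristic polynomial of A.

-9

For a 2×2 matrix, det(zI - A) = z^2 - (tr A)z + det A.
tr A = 2, det A = -9.
So p(z) = z^2 - 2z - 9.
The constant term is -9.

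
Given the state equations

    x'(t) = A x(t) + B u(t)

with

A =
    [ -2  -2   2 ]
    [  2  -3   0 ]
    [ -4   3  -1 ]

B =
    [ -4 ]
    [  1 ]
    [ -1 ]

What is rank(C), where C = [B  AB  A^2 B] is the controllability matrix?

3

AB = [[4], [-11], [20]]
A^2B = [[54], [41], [-69]]
Controllability matrix C = [B  AB  A^2B] = [[-4, 4, 54], [1, -11, 41], [-1, 20, -69]]
det(C) = (-4)·((-11)·(-69) - 41·20) - 4·(1·(-69) - 41·(-1)) + 54·(1·20 - (-11)·(-1)) = (-4)·(-61) - 4·(-28) + 54·9 = 842 ≠ 0, so rank(C) = 3.
rank(C) = 3 = n, so the pair (A, B) is completely controllable.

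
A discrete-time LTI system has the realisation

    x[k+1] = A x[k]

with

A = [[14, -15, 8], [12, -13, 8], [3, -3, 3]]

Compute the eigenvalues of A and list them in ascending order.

det(zI - A) = z^3 - (tr A)z^2 + (M11 + M22 + M33)z - det A, where Mii is the 2×2 principal minor of A obtained by deleting row i and column i.
tr A = 14 + (-13) + 3 = 4; M11 = (-13)·3 - 8·(-3) = -39 - (-24) = -15; M22 = 14·3 - 8·3 = 42 - 24 = 18; M33 = 14·(-13) - (-15)·12 = -182 - (-180) = -2; sum of minors = 1.
det A = 14·((-13)·3 - 8·(-3)) - (-15)·(12·3 - 8·3) + 8·(12·(-3) - (-13)·3) = 14·(-15) - (-15)·12 + 8·3 = -6.
So p(z) = det(zI - A) = z^3 - 4z^2 + z + 6.
Rational-root test: any integer root divides 6. Testing small divisors, z = -1 works: p(-1) = -1 + (-4) + (-1) + 6 = 0, so (z + 1) is a factor.
Dividing, p(z) = (z + 1)(z^2 - 5z + 6).
Factor z^2 - 5z + 6: two numbers with sum 5 and product 6 are 3 and 2, so z^2 - 5z + 6 = (z - 3)(z - 2).
Hence p(z) = (z - 3) (z - 2) (z + 1), with roots -1, 2, 3.

-1, 2, 3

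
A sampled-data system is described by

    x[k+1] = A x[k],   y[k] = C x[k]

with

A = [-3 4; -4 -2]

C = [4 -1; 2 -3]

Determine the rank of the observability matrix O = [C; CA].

2

CA = [[-8, 18], [6, 14]]
Observability matrix O = [C; CA] = [[4, -1], [2, -3], [-8, 18], [6, 14]]
Take the 2×2 submatrix of O formed by rows 1, 2: [[4, -1], [2, -3]]. Its determinant is 4·(-3) - (-1)·2 = -12 - (-2) = -10 ≠ 0.
So rank(O) ≥ 2; since O has 2 columns, rank(O) = 2.
rank(O) = 2 = n, so the pair (A, C) is completely observable.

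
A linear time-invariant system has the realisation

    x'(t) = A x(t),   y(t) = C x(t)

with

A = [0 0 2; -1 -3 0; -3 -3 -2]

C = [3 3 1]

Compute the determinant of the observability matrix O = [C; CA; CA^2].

-72

CA = [[-6, -12, 4]]
CA^2 = [[0, 24, -20]]
Observability matrix O = [C; CA; CA^2] = [[3, 3, 1], [-6, -12, 4], [0, 24, -20]]
Expanding along the first row, det(O) = 3·((-12)·(-20) - 4·24) - 3·((-6)·(-20) - 4·0) + 1·((-6)·24 - (-12)·0) = 3·144 - 3·120 + 1·(-144) = -72
Since det(O) ≠ 0, rank(O) = 3 and the system is completely observable.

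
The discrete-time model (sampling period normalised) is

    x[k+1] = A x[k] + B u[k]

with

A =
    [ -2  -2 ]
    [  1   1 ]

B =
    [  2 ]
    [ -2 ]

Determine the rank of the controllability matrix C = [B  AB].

1

AB = [[0], [0]]
Controllability matrix C = [B  AB] = [[2, 0], [-2, 0]]
Every column of C is a scalar multiple of column 1 = [2, -2] (multipliers 1, 0), so the columns span a one-dimensional space.
C ≠ 0, hence rank(C) = 1.
rank(C) = 1 < n = 2, so the pair (A, B) is not completely controllable.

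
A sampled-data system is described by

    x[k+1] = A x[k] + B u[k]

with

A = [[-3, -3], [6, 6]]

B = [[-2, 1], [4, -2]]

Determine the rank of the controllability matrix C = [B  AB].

1

AB = [[-6, 3], [12, -6]]
Controllability matrix C = [B  AB] = [[-2, 1, -6, 3], [4, -2, 12, -6]]
Every column of C is a scalar multiple of column 1 = [-2, 4] (multipliers 1, -1/2, 3, -3/2), so the columns span a one-dimensional space.
C ≠ 0, hence rank(C) = 1.
rank(C) = 1 < n = 2, so the pair (A, B) is not completely controllable.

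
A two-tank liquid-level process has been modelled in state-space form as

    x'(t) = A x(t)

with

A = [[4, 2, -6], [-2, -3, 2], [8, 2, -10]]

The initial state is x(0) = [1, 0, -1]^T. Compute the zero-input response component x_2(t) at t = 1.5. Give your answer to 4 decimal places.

-0.0345

det(sI - A) = s^3 - (tr A)s^2 + (M11 + M22 + M33)s - det A, where Mii is the 2×2 principal minor of A obtained by deleting row i and column i.
tr A = 4 + (-3) + (-10) = -9; M11 = (-3)·(-10) - 2·2 = 30 - 4 = 26; M22 = 4·(-10) - (-6)·8 = -40 - (-48) = 8; M33 = 4·(-3) - 2·(-2) = -12 - (-4) = -8; sum of minors = 26.
det A = 4·((-3)·(-10) - 2·2) - 2·((-2)·(-10) - 2·8) + (-6)·((-2)·2 - (-3)·8) = 4·26 - 2·4 + (-6)·20 = -24.
So p(s) = det(sI - A) = s^3 + 9s^2 + 26s + 24.
Rational-root test: any integer root divides 24. Testing small divisors, s = -2 works: p(-2) = -8 + 36 + (-52) + 24 = 0, so (s + 2) is a factor.
Dividing, p(s) = (s + 2)(s^2 + 7s + 12).
Factor s^2 + 7s + 12: two numbers with sum -7 and product 12 are -3 and -4, so s^2 + 7s + 12 = (s + 3)(s + 4).
Hence p(s) = (s + 2) (s + 3) (s + 4), with roots -4, -3, -2.
The eigenvalues -4, -3, -2 are distinct and real, so A is diagonalisable and x(t) = e^{At} x(0) = V diag(e^{λ_i t}) V^{-1} x(0), where the columns of V are the eigenvectors.
λ = -4: A - (-4)I = [[8, 2, -6], [-2, 1, 2], [8, 2, -6]]. v must be orthogonal to every row; (row 1) × (row 2) = [10, -4, 12], so take v_1 = [5, -2, 6]^T.
λ = -3: A - (-3)I = [[7, 2, -6], [-2, 0, 2], [8, 2, -7]]. v must be orthogonal to every row; (row 1) × (row 2) = [4, -2, 4], so take v_2 = [-2, 1, -2]^T.
λ = -2: A - (-2)I = [[6, 2, -6], [-2, -1, 2], [8, 2, -8]]. v must be orthogonal to every row; (row 1) × (row 2) = [-2, 0, -2], so take v_3 = [1, 0, 1]^T.
V = [v_1 v_2 v_3] = [[5, -2, 1], [-2, 1, 0], [6, -2, 1]] has det V = -1, so V^{-1} = adj(V)/det V = [[-1, 0, 1], [-2, 1, 2], [2, 2, -1]].
Modal coordinates z(0) = V^{-1} x(0): (-1)·1 + 0·0 + 1·(-1) = -2; (-2)·1 + 1·0 + 2·(-1) = -4; 2·1 + 2·0 + (-1)·(-1) = 3; so z(0) = [-2, -4, 3]^T.
x_2(t) = Σ_i (v_i)_2 · z_i(0) · e^{λ_i t} (row 2 of V times the modal terms).
x_2(1.5) = (-2)·(-2)·e^{-4·1.5} + 1·(-4)·e^{-3·1.5} + 0·3·e^{-2·1.5} = 4·0.002479 + (-4)·0.011109 + 0·0.049787 = -0.0345.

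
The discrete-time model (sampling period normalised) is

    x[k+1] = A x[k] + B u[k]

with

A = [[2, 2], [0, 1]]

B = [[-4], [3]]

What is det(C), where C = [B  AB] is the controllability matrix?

-6

AB = [[-2], [3]]
Controllability matrix C = [B  AB] = [[-4, -2], [3, 3]]
det(C) = (-4)·3 - (-2)·3 = -12 - (-6) = -6
Since det(C) ≠ 0, rank(C) = 2 and the system is completely controllable.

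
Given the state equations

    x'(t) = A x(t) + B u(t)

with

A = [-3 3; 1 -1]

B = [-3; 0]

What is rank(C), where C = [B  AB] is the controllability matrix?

AB = [[9], [-3]]
Controllability matrix C = [B  AB] = [[-3, 9], [0, -3]]
det(C) = (-3)·(-3) - 9·0 = 9 - 0 = 9 ≠ 0, so rank(C) = 2.
rank(C) = 2 = n, so the pair (A, B) is completely controllable.

2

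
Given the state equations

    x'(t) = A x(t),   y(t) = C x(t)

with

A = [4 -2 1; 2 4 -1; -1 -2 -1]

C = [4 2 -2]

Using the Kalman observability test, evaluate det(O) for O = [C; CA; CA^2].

3240

CA = [[22, 4, 4]]
CA^2 = [[92, -36, 14]]
Observability matrix O = [C; CA; CA^2] = [[4, 2, -2], [22, 4, 4], [92, -36, 14]]
Expanding along the first row, det(O) = 4·(4·14 - 4·(-36)) - 2·(22·14 - 4·92) + (-2)·(22·(-36) - 4·92) = 4·200 - 2·(-60) + (-2)·(-1160) = 3240
Since det(O) ≠ 0, rank(O) = 3 and the system is completely observable.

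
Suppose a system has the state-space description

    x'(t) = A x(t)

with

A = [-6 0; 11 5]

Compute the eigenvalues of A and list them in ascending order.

-6, 5

det(sI - A) = s^2 - (tr A)s + det A, with tr A = (-6) + 5 = -1 and det A = (-6)·5 - 0·11 = -30 - 0 = -30.
So p(s) = det(sI - A) = s^2 + s - 30.
Factor s^2 + s - 30: two numbers with sum -1 and product -30 are 5 and -6, so s^2 + s - 30 = (s - 5)(s + 6).
Hence p(s) = (s - 5) (s + 6), with roots -6, 5.
At least one eigenvalue has non-negative real part, so the system is not asymptotically stable.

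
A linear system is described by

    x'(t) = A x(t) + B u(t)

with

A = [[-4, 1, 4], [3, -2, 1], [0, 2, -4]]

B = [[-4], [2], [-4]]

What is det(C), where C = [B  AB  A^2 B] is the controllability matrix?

-6448

AB = [[2], [-20], [20]]
A^2B = [[52], [66], [-120]]
Controllability matrix C = [B  AB  A^2B] = [[-4, 2, 52], [2, -20, 66], [-4, 20, -120]]
Expanding along the first row, det(C) = (-4)·((-20)·(-120) - 66·20) - 2·(2·(-120) - 66·(-4)) + 52·(2·20 - (-20)·(-4)) = (-4)·1080 - 2·24 + 52·(-40) = -6448
Since det(C) ≠ 0, rank(C) = 3 and the system is completely controllable.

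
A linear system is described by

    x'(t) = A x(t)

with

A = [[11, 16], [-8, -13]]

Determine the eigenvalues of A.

-5, 3

det(sI - A) = s^2 - (tr A)s + det A, with tr A = 11 + (-13) = -2 and det A = 11·(-13) - 16·(-8) = -143 - (-128) = -15.
So p(s) = det(sI - A) = s^2 + 2s - 15.
Factor s^2 + 2s - 15: two numbers with sum -2 and product -15 are 3 and -5, so s^2 + 2s - 15 = (s - 3)(s + 5).
Hence p(s) = (s - 3) (s + 5), with roots -5, 3.
At least one eigenvalue has non-negative real part, so the system is not asymptotically stable.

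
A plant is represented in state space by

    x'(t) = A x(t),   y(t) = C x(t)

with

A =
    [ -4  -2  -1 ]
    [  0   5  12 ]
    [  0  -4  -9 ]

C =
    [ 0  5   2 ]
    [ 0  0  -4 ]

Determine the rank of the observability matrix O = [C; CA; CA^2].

CA = [[0, 17, 42], [0, 16, 36]]
CA^2 = [[0, -83, -174], [0, -64, -132]]
Observability matrix O = [C; CA; CA^2] = [[0, 5, 2], [0, 0, -4], [0, 17, 42], [0, 16, 36], [0, -83, -174], [0, -64, -132]]
Column 1 of O is identically zero, so rank(O) ≤ 2.
The 2×2 minor from rows 1, 2, columns 2, 3 is 5·(-4) - 2·0 = -20 - 0 = -20 ≠ 0, so rank(O) = 2.
rank(O) = 2 < n = 3, so the pair (A, C) is not completely observable.

2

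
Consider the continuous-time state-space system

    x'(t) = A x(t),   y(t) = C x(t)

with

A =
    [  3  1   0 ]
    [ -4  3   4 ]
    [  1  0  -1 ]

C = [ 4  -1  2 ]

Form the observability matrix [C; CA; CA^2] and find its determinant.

CA = [[18, 1, -6]]
CA^2 = [[44, 21, 10]]
Observability matrix O = [C; CA; CA^2] = [[4, -1, 2], [18, 1, -6], [44, 21, 10]]
Expanding along the first row, det(O) = 4·(1·10 - (-6)·21) - (-1)·(18·10 - (-6)·44) + 2·(18·21 - 1·44) = 4·136 - (-1)·444 + 2·334 = 1656
Since det(O) ≠ 0, rank(O) = 3 and the system is completely observable.

1656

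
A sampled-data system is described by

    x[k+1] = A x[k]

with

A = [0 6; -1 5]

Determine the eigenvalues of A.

2, 3

det(zI - A) = z^2 - (tr A)z + det A, with tr A = 0 + 5 = 5 and det A = 0·5 - 6·(-1) = 0 - (-6) = 6.
So p(z) = det(zI - A) = z^2 - 5z + 6.
Factor z^2 - 5z + 6: two numbers with sum 5 and product 6 are 3 and 2, so z^2 - 5z + 6 = (z - 3)(z - 2).
Hence p(z) = (z - 3) (z - 2), with roots 2, 3.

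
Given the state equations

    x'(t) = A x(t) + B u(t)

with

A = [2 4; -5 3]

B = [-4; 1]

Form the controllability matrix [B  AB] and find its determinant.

-88

AB = [[-4], [23]]
Controllability matrix C = [B  AB] = [[-4, -4], [1, 23]]
det(C) = (-4)·23 - (-4)·1 = -92 - (-4) = -88
Since det(C) ≠ 0, rank(C) = 2 and the system is completely controllable.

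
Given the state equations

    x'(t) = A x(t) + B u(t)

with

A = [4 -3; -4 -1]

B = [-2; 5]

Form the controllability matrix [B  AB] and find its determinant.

AB = [[-23], [3]]
Controllability matrix C = [B  AB] = [[-2, -23], [5, 3]]
det(C) = (-2)·3 - (-23)·5 = -6 - (-115) = 109
Since det(C) ≠ 0, rank(C) = 2 and the system is completely controllable.

109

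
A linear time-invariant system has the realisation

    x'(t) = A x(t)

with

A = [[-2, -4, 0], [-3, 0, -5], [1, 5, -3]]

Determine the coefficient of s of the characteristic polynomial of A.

19

Expand det(sI - A) for the 3×3 matrix.
p(s) = s^3 + 5s^2 + 19s - 6.
(Check: constant term = det(-A) = (-1)^3 det A = -6; coefficient of s^2 = -tr A = 5.)
The coefficient of s is 19.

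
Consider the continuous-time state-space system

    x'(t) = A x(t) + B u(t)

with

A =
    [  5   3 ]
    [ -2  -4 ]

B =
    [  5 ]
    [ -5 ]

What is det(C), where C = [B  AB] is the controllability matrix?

AB = [[10], [10]]
Controllability matrix C = [B  AB] = [[5, 10], [-5, 10]]
det(C) = 5·10 - 10·(-5) = 50 - (-50) = 100
Since det(C) ≠ 0, rank(C) = 2 and the system is completely controllable.

100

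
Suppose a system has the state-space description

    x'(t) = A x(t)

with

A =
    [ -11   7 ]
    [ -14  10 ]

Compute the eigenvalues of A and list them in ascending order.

-4, 3

det(sI - A) = s^2 - (tr A)s + det A, with tr A = (-11) + 10 = -1 and det A = (-11)·10 - 7·(-14) = -110 - (-98) = -12.
So p(s) = det(sI - A) = s^2 + s - 12.
Factor s^2 + s - 12: two numbers with sum -1 and product -12 are 3 and -4, so s^2 + s - 12 = (s - 3)(s + 4).
Hence p(s) = (s - 3) (s + 4), with roots -4, 3.
At least one eigenvalue has non-negative real part, so the system is not asymptotically stable.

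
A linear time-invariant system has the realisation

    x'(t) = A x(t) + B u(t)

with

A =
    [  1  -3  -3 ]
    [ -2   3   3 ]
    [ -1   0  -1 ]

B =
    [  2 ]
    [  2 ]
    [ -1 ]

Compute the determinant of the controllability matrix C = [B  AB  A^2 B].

AB = [[-1], [-1], [-1]]
A^2B = [[5], [-4], [2]]
Controllability matrix C = [B  AB  A^2B] = [[2, -1, 5], [2, -1, -4], [-1, -1, 2]]
Expanding along the first row, det(C) = 2·((-1)·2 - (-4)·(-1)) - (-1)·(2·2 - (-4)·(-1)) + 5·(2·(-1) - (-1)·(-1)) = 2·(-6) - (-1)·0 + 5·(-3) = -27
Since det(C) ≠ 0, rank(C) = 3 and the system is completely controllable.

-27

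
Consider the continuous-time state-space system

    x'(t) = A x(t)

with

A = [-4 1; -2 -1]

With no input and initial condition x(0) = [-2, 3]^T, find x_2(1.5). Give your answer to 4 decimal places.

det(sI - A) = s^2 - (tr A)s + det A, with tr A = (-4) + (-1) = -5 and det A = (-4)·(-1) - 1·(-2) = 4 - (-2) = 6.
So p(s) = det(sI - A) = s^2 + 5s + 6.
Factor s^2 + 5s + 6: two numbers with sum -5 and product 6 are -2 and -3, so s^2 + 5s + 6 = (s + 2)(s + 3).
Hence p(s) = (s + 2) (s + 3), with roots -3, -2.
The eigenvalues -3, -2 are distinct and real, so A is diagonalisable and x(t) = e^{At} x(0) = V diag(e^{λ_i t}) V^{-1} x(0), where the columns of V are the eigenvectors.
λ = -3: A - (-3)I = [[-1, 1], [-2, 2]]. Row 1 gives (-1)·v1 + 1·v2 = 0, so take v_1 = [1, 1]^T.
λ = -2: A - (-2)I = [[-2, 1], [-2, 1]]. Row 1 gives (-2)·v1 + 1·v2 = 0, so take v_2 = [-1, -2]^T.
V = [v_1 v_2] = [[1, -1], [1, -2]] has det V = -1, so V^{-1} = adj(V)/det V = [[2, -1], [1, -1]].
Modal coordinates z(0) = V^{-1} x(0): 2·(-2) + (-1)·3 = -7; 1·(-2) + (-1)·3 = -5; so z(0) = [-7, -5]^T.
x_2(t) = Σ_i (v_i)_2 · z_i(0) · e^{λ_i t} (row 2 of V times the modal terms).
x_2(1.5) = 1·(-7)·e^{-3·1.5} + (-2)·(-5)·e^{-2·1.5} = (-7)·0.011109 + 10·0.049787 = 0.4201.

0.4201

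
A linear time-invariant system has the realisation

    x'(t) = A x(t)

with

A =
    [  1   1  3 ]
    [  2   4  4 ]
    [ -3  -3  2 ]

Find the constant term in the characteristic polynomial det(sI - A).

Expand det(sI - A) for the 3×3 matrix.
p(s) = s^3 - 7s^2 + 33s - 22.
(Check: constant term = det(-A) = (-1)^3 det A = -22; coefficient of s^2 = -tr A = -7.)
The constant term is -22.

-22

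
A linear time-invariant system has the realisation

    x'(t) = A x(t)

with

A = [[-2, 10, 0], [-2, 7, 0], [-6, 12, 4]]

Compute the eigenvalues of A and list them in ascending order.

det(sI - A) = s^3 - (tr A)s^2 + (M11 + M22 + M33)s - det A, where Mii is the 2×2 principal minor of A obtained by deleting row i and column i.
tr A = (-2) + 7 + 4 = 9; M11 = 7·4 - 0·12 = 28 - 0 = 28; M22 = (-2)·4 - 0·(-6) = -8 - 0 = -8; M33 = (-2)·7 - 10·(-2) = -14 - (-20) = 6; sum of minors = 26.
det A = (-2)·(7·4 - 0·12) - 10·((-2)·4 - 0·(-6)) + 0·((-2)·12 - 7·(-6)) = (-2)·28 - 10·(-8) + 0·18 = 24.
So p(s) = det(sI - A) = s^3 - 9s^2 + 26s - 24.
Rational-root test: any integer root divides -24. Testing small divisors, s = 2 works: p(2) = 8 + (-36) + 52 + (-24) = 0, so (s - 2) is a factor.
Dividing, p(s) = (s - 2)(s^2 - 7s + 12).
Factor s^2 - 7s + 12: two numbers with sum 7 and product 12 are 4 and 3, so s^2 - 7s + 12 = (s - 4)(s - 3).
Hence p(s) = (s - 4) (s - 3) (s - 2), with roots 2, 3, 4.
At least one eigenvalue has non-negative real part, so the system is not asymptotically stable.

2, 3, 4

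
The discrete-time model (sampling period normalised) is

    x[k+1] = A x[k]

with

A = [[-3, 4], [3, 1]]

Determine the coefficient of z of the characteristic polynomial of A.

For a 2×2 matrix, det(zI - A) = z^2 - (tr A)z + det A.
tr A = -2, det A = -15.
So p(z) = z^2 + 2z - 15.
The coefficient of z is 2.

2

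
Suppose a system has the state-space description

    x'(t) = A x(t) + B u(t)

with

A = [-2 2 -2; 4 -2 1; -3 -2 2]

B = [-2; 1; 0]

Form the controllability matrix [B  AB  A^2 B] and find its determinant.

364

AB = [[6], [-10], [4]]
A^2B = [[-40], [48], [10]]
Controllability matrix C = [B  AB  A^2B] = [[-2, 6, -40], [1, -10, 48], [0, 4, 10]]
Expanding along the first row, det(C) = (-2)·((-10)·10 - 48·4) - 6·(1·10 - 48·0) + (-40)·(1·4 - (-10)·0) = (-2)·(-292) - 6·10 + (-40)·4 = 364
Since det(C) ≠ 0, rank(C) = 3 and the system is completely controllable.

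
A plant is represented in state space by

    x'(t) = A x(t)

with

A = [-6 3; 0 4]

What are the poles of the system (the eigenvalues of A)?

-6, 4

det(sI - A) = s^2 - (tr A)s + det A, with tr A = (-6) + 4 = -2 and det A = (-6)·4 - 3·0 = -24 - 0 = -24.
So p(s) = det(sI - A) = s^2 + 2s - 24.
Factor s^2 + 2s - 24: two numbers with sum -2 and product -24 are 4 and -6, so s^2 + 2s - 24 = (s - 4)(s + 6).
Hence p(s) = (s - 4) (s + 6), with roots -6, 4.
At least one eigenvalue has non-negative real part, so the system is not asymptotically stable.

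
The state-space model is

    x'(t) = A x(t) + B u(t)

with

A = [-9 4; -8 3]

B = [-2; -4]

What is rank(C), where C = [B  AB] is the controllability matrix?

AB = [[2], [4]]
Controllability matrix C = [B  AB] = [[-2, 2], [-4, 4]]
Every column of C is a scalar multiple of column 1 = [-2, -4] (multipliers 1, -1), so the columns span a one-dimensional space.
C ≠ 0, hence rank(C) = 1.
rank(C) = 1 < n = 2, so the pair (A, B) is not completely controllable.

1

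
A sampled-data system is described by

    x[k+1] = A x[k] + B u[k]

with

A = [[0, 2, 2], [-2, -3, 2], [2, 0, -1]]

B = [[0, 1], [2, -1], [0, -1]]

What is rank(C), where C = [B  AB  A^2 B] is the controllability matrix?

3

AB = [[4, -4], [-6, -1], [0, 3]]
A^2B = [[-12, 4], [10, 17], [8, -11]]
Controllability matrix C = [B  AB  A^2B] = [[0, 1, 4, -4, -12, 4], [2, -1, -6, -1, 10, 17], [0, -1, 0, 3, 8, -11]]
Take the 3×3 submatrix of C formed by columns 1, 2, 3: [[0, 1, 4], [2, -1, -6], [0, -1, 0]]. Its determinant is 0·((-1)·0 - (-6)·(-1)) - 1·(2·0 - (-6)·0) + 4·(2·(-1) - (-1)·0) = 0·(-6) - 1·0 + 4·(-2) = -8 ≠ 0.
So rank(C) ≥ 3; since C has 3 rows, rank(C) = 3.
rank(C) = 3 = n, so the pair (A, B) is completely controllable.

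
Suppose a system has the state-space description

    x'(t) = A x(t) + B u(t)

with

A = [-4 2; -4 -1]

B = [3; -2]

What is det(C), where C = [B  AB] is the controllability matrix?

-62

AB = [[-16], [-10]]
Controllability matrix C = [B  AB] = [[3, -16], [-2, -10]]
det(C) = 3·(-10) - (-16)·(-2) = -30 - 32 = -62
Since det(C) ≠ 0, rank(C) = 2 and the system is completely controllable.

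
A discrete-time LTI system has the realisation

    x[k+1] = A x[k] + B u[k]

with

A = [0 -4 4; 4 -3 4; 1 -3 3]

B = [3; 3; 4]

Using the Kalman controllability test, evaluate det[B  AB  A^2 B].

AB = [[4], [19], [6]]
A^2B = [[-52], [-17], [-35]]
Controllability matrix C = [B  AB  A^2B] = [[3, 4, -52], [3, 19, -17], [4, 6, -35]]
Expanding along the first row, det(C) = 3·(19·(-35) - (-17)·6) - 4·(3·(-35) - (-17)·4) + (-52)·(3·6 - 19·4) = 3·(-563) - 4·(-37) + (-52)·(-58) = 1475
Since det(C) ≠ 0, rank(C) = 3 and the system is completely controllable.

1475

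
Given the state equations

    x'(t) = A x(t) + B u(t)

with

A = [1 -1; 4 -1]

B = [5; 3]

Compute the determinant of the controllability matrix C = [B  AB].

AB = [[2], [17]]
Controllability matrix C = [B  AB] = [[5, 2], [3, 17]]
det(C) = 5·17 - 2·3 = 85 - 6 = 79
Since det(C) ≠ 0, rank(C) = 2 and the system is completely controllable.

79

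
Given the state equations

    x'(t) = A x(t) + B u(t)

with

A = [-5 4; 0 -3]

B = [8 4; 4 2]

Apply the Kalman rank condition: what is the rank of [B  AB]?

AB = [[-24, -12], [-12, -6]]
Controllability matrix C = [B  AB] = [[8, 4, -24, -12], [4, 2, -12, -6]]
Every column of C is a scalar multiple of column 1 = [8, 4] (multipliers 1, 1/2, -3, -3/2), so the columns span a one-dimensional space.
C ≠ 0, hence rank(C) = 1.
rank(C) = 1 < n = 2, so the pair (A, B) is not completely controllable.

1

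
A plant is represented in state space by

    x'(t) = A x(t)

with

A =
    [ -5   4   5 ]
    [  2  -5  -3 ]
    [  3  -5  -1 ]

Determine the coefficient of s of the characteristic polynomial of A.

Expand det(sI - A) for the 3×3 matrix.
p(s) = s^3 + 11s^2 - 3s - 47.
(Check: constant term = det(-A) = (-1)^3 det A = -47; coefficient of s^2 = -tr A = 11.)
The coefficient of s is -3.

-3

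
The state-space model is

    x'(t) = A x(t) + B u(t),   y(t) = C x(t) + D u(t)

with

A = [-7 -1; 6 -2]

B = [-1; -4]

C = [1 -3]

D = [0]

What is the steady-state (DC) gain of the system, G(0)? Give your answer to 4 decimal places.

5.2000

G(0) = C(-A)^{-1}B + D = -C A^{-1} B + D.
det A = 20, so A^{-1} = (1/20)·adj(A) = [[-1/10, 1/20], [-3/10, -7/20]]
A^{-1} B = [-1/10, 17/10]^T
C A^{-1} B = -26/5
G(0) = D - C A^{-1} B = 0 - (-26/5) = 26/5 ≈ 5.2000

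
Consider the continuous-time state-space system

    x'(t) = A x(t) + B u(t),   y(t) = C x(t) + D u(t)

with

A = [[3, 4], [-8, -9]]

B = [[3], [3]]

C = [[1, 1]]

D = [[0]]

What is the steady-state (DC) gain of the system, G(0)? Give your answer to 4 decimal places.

G(0) = C(-A)^{-1}B + D = -C A^{-1} B + D.
det A = 5, so A^{-1} = (1/5)·adj(A) = [[-9/5, -4/5], [8/5, 3/5]]
A^{-1} B = [-39/5, 33/5]^T
C A^{-1} B = -6/5
G(0) = D - C A^{-1} B = 0 - (-6/5) = 6/5 ≈ 1.2000

1.2000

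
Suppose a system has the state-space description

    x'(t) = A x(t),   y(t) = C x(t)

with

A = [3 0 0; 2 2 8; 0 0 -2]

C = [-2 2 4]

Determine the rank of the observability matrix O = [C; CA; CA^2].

2

CA = [[-2, 4, 8]]
CA^2 = [[2, 8, 16]]
Observability matrix O = [C; CA; CA^2] = [[-2, 2, 4], [-2, 4, 8], [2, 8, 16]]
The columns c1, c2, c3 of O are linearly dependent: -2·c2 + c3 = 0 (check each entry), so rank(O) ≤ 2.
The 2×2 minor from rows 1, 2, columns 1, 2 is (-2)·4 - 2·(-2) = -8 - (-4) = -4 ≠ 0, so rank(O) = 2.
rank(O) = 2 < n = 3, so the pair (A, C) is not completely observable.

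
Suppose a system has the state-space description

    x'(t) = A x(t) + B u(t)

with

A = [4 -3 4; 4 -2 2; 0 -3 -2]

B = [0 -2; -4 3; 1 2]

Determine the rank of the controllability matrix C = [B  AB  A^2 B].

AB = [[16, -9], [10, -10], [10, -13]]
A^2B = [[74, -58], [64, -42], [-50, 56]]
Controllability matrix C = [B  AB  A^2B] = [[0, -2, 16, -9, 74, -58], [-4, 3, 10, -10, 64, -42], [1, 2, 10, -13, -50, 56]]
Take the 3×3 submatrix of C formed by columns 1, 2, 3: [[0, -2, 16], [-4, 3, 10], [1, 2, 10]]. Its determinant is 0·(3·10 - 10·2) - (-2)·((-4)·10 - 10·1) + 16·((-4)·2 - 3·1) = 0·10 - (-2)·(-50) + 16·(-11) = -276 ≠ 0.
So rank(C) ≥ 3; since C has 3 rows, rank(C) = 3.
rank(C) = 3 = n, so the pair (A, B) is completely controllable.

3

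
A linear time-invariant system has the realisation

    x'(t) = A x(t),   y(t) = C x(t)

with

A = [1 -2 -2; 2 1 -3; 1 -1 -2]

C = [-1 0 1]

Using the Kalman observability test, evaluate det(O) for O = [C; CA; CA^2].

1

CA = [[0, 1, 0]]
CA^2 = [[2, 1, -3]]
Observability matrix O = [C; CA; CA^2] = [[-1, 0, 1], [0, 1, 0], [2, 1, -3]]
Expanding along the first row, det(O) = (-1)·(1·(-3) - 0·1) - 0·(0·(-3) - 0·2) + 1·(0·1 - 1·2) = (-1)·(-3) - 0·0 + 1·(-2) = 1
Since det(O) ≠ 0, rank(O) = 3 and the system is completely observable.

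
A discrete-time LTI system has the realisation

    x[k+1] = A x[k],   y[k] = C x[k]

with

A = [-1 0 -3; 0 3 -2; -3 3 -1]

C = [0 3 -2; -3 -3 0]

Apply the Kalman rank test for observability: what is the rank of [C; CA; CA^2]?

CA = [[6, 3, -4], [3, -9, 15]]
CA^2 = [[6, -3, -20], [-48, 18, -6]]
Observability matrix O = [C; CA; CA^2] = [[0, 3, -2], [-3, -3, 0], [6, 3, -4], [3, -9, 15], [6, -3, -20], [-48, 18, -6]]
Take the 3×3 submatrix of O formed by rows 1, 2, 3: [[0, 3, -2], [-3, -3, 0], [6, 3, -4]]. Its determinant is 0·((-3)·(-4) - 0·3) - 3·((-3)·(-4) - 0·6) + (-2)·((-3)·3 - (-3)·6) = 0·12 - 3·12 + (-2)·9 = -54 ≠ 0.
So rank(O) ≥ 3; since O has 3 columns, rank(O) = 3.
rank(O) = 3 = n, so the pair (A, C) is completely observable.

3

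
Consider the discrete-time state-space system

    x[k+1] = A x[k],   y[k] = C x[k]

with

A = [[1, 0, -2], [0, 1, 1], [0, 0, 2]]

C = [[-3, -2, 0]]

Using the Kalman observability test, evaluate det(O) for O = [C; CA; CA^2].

CA = [[-3, -2, 4]]
CA^2 = [[-3, -2, 12]]
Observability matrix O = [C; CA; CA^2] = [[-3, -2, 0], [-3, -2, 4], [-3, -2, 12]]
Expanding along the first row, det(O) = (-3)·((-2)·12 - 4·(-2)) - (-2)·((-3)·12 - 4·(-3)) + 0·((-3)·(-2) - (-2)·(-3)) = (-3)·(-16) - (-2)·(-24) + 0·0 = 0
Since det(O) = 0, rank(O) < 3 and the system is not completely observable.

0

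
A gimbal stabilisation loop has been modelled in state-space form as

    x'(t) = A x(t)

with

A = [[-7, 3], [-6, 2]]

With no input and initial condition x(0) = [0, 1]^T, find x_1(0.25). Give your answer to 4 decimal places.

det(sI - A) = s^2 - (tr A)s + det A, with tr A = (-7) + 2 = -5 and det A = (-7)·2 - 3·(-6) = -14 - (-18) = 4.
So p(s) = det(sI - A) = s^2 + 5s + 4.
Factor s^2 + 5s + 4: two numbers with sum -5 and product 4 are -1 and -4, so s^2 + 5s + 4 = (s + 1)(s + 4).
Hence p(s) = (s + 1) (s + 4), with roots -4, -1.
The eigenvalues -4, -1 are distinct and real, so A is diagonalisable and x(t) = e^{At} x(0) = V diag(e^{λ_i t}) V^{-1} x(0), where the columns of V are the eigenvectors.
λ = -4: A - (-4)I = [[-3, 3], [-6, 6]]. Row 1 gives (-3)·v1 + 3·v2 = 0, so take v_1 = [1, 1]^T.
λ = -1: A - (-1)I = [[-6, 3], [-6, 3]]. Row 1 gives (-6)·v1 + 3·v2 = 0, so take v_2 = [1, 2]^T.
V = [v_1 v_2] = [[1, 1], [1, 2]] has det V = 1, so V^{-1} = adj(V)/det V = [[2, -1], [-1, 1]].
Modal coordinates z(0) = V^{-1} x(0): 2·0 + (-1)·1 = -1; (-1)·0 + 1·1 = 1; so z(0) = [-1, 1]^T.
x_1(t) = Σ_i (v_i)_1 · z_i(0) · e^{λ_i t} (row 1 of V times the modal terms).
x_1(0.25) = 1·(-1)·e^{-4·0.25} + 1·1·e^{-1·0.25} = (-1)·0.367879 + 1·0.778801 = 0.4109.

0.4109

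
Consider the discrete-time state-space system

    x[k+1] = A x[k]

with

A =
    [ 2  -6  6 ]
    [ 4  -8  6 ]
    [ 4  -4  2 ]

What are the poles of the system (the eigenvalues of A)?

det(zI - A) = z^3 - (tr A)z^2 + (M11 + M22 + M33)z - det A, where Mii is the 2×2 principal minor of A obtained by deleting row i and column i.
tr A = 2 + (-8) + 2 = -4; M11 = (-8)·2 - 6·(-4) = -16 - (-24) = 8; M22 = 2·2 - 6·4 = 4 - 24 = -20; M33 = 2·(-8) - (-6)·4 = -16 - (-24) = 8; sum of minors = -4.
det A = 2·((-8)·2 - 6·(-4)) - (-6)·(4·2 - 6·4) + 6·(4·(-4) - (-8)·4) = 2·8 - (-6)·(-16) + 6·16 = 16.
So p(z) = det(zI - A) = z^3 + 4z^2 - 4z - 16.
Rational-root test: any integer root divides -16. Testing small divisors, z = -2 works: p(-2) = -8 + 16 + 8 + (-16) = 0, so (z + 2) is a factor.
Dividing, p(z) = (z + 2)(z^2 + 2z - 8).
Factor z^2 + 2z - 8: two numbers with sum -2 and product -8 are 2 and -4, so z^2 + 2z - 8 = (z - 2)(z + 4).
Hence p(z) = (z - 2) (z + 2) (z + 4), with roots -4, -2, 2.

-4, -2, 2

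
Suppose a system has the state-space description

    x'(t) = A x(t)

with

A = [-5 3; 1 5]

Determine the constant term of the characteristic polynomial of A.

-28

For a 2×2 matrix, det(sI - A) = s^2 - (tr A)s + det A.
tr A = 0, det A = -28.
So p(s) = s^2 - 28.
The constant term is -28.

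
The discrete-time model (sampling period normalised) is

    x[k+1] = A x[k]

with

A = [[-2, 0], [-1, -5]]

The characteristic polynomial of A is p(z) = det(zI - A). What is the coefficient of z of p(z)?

For a 2×2 matrix, det(zI - A) = z^2 - (tr A)z + det A.
tr A = -7, det A = 10.
So p(z) = z^2 + 7z + 10.
The coefficient of z is 7.

7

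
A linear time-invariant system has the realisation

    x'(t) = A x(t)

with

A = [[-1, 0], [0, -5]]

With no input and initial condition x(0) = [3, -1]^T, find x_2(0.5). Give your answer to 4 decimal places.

-0.0821

det(sI - A) = s^2 - (tr A)s + det A, with tr A = (-1) + (-5) = -6 and det A = (-1)·(-5) - 0·0 = 5 - 0 = 5.
So p(s) = det(sI - A) = s^2 + 6s + 5.
Factor s^2 + 6s + 5: two numbers with sum -6 and product 5 are -1 and -5, so s^2 + 6s + 5 = (s + 1)(s + 5).
Hence p(s) = (s + 1) (s + 5), with roots -5, -1.
The eigenvalues -5, -1 are distinct and real, so A is diagonalisable and x(t) = e^{At} x(0) = V diag(e^{λ_i t}) V^{-1} x(0), where the columns of V are the eigenvectors.
λ = -5: A - (-5)I = [[4, 0], [0, 0]]. Row 1 gives 4·v1 + 0·v2 = 0, so take v_1 = [0, 1]^T.
λ = -1: A - (-1)I = [[0, 0], [0, -4]]. Row 2 gives 0·v1 + (-4)·v2 = 0, so take v_2 = [1, 0]^T.
V = [v_1 v_2] = [[0, 1], [1, 0]] has det V = -1, so V^{-1} = adj(V)/det V = [[0, 1], [1, 0]].
Modal coordinates z(0) = V^{-1} x(0): 0·3 + 1·(-1) = -1; 1·3 + 0·(-1) = 3; so z(0) = [-1, 3]^T.
x_2(t) = Σ_i (v_i)_2 · z_i(0) · e^{λ_i t} (row 2 of V times the modal terms).
x_2(0.5) = 1·(-1)·e^{-5·0.5} + 0·3·e^{-1·0.5} = (-1)·0.082085 + 0·0.606531 = -0.0821.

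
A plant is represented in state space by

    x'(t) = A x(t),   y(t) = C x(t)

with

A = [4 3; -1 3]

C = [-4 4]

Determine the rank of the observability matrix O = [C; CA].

CA = [[-20, 0]]
Observability matrix O = [C; CA] = [[-4, 4], [-20, 0]]
det(O) = (-4)·0 - 4·(-20) = 0 - (-80) = 80 ≠ 0, so rank(O) = 2.
rank(O) = 2 = n, so the pair (A, C) is completely observable.

2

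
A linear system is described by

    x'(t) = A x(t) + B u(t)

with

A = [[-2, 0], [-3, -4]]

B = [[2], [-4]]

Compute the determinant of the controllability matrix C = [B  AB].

AB = [[-4], [10]]
Controllability matrix C = [B  AB] = [[2, -4], [-4, 10]]
det(C) = 2·10 - (-4)·(-4) = 20 - 16 = 4
Since det(C) ≠ 0, rank(C) = 2 and the system is completely controllable.

4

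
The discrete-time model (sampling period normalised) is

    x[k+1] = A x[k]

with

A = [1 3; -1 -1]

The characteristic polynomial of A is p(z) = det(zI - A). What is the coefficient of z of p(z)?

For a 2×2 matrix, det(zI - A) = z^2 - (tr A)z + det A.
tr A = 0, det A = 2.
So p(z) = z^2 + 2.
The coefficient of z is 0.

0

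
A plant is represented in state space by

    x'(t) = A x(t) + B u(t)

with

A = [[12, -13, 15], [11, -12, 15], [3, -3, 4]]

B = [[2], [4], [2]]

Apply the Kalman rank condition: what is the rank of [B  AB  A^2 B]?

AB = [[2], [4], [2]]
A^2B = [[2], [4], [2]]
Controllability matrix C = [B  AB  A^2B] = [[2, 2, 2], [4, 4, 4], [2, 2, 2]]
Every column of C is a scalar multiple of column 1 = [2, 4, 2] (multipliers 1, 1, 1), so the columns span a one-dimensional space.
C ≠ 0, hence rank(C) = 1.
rank(C) = 1 < n = 3, so the pair (A, B) is not completely controllable.

1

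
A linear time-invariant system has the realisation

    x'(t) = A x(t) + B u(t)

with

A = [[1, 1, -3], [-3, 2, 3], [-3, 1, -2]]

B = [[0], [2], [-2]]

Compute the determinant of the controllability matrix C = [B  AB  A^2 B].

672

AB = [[8], [-2], [6]]
A^2B = [[-12], [-10], [-38]]
Controllability matrix C = [B  AB  A^2B] = [[0, 8, -12], [2, -2, -10], [-2, 6, -38]]
Expanding along the first row, det(C) = 0·((-2)·(-38) - (-10)·6) - 8·(2·(-38) - (-10)·(-2)) + (-12)·(2·6 - (-2)·(-2)) = 0·136 - 8·(-96) + (-12)·8 = 672
Since det(C) ≠ 0, rank(C) = 3 and the system is completely controllable.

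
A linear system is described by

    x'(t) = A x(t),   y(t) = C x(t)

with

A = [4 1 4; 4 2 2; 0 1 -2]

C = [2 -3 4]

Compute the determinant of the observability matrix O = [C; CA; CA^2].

CA = [[-4, 0, -6]]
CA^2 = [[-16, -10, -4]]
Observability matrix O = [C; CA; CA^2] = [[2, -3, 4], [-4, 0, -6], [-16, -10, -4]]
Expanding along the first row, det(O) = 2·(0·(-4) - (-6)·(-10)) - (-3)·((-4)·(-4) - (-6)·(-16)) + 4·((-4)·(-10) - 0·(-16)) = 2·(-60) - (-3)·(-80) + 4·40 = -200
Since det(O) ≠ 0, rank(O) = 3 and the system is completely observable.

-200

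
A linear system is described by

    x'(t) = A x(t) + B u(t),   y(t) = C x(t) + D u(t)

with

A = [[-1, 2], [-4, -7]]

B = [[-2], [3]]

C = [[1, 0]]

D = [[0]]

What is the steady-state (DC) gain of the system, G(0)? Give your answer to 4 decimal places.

-0.5333

G(0) = C(-A)^{-1}B + D = -C A^{-1} B + D.
det A = 15, so A^{-1} = (1/15)·adj(A) = [[-7/15, -2/15], [4/15, -1/15]]
A^{-1} B = [8/15, -11/15]^T
C A^{-1} B = 8/15
G(0) = D - C A^{-1} B = 0 - (8/15) = -8/15 ≈ -0.5333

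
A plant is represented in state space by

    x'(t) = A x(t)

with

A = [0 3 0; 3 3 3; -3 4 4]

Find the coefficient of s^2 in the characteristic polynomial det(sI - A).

-7

Expand det(sI - A) for the 3×3 matrix.
p(s) = s^3 - 7s^2 - 9s + 63.
(Check: constant term = det(-A) = (-1)^3 det A = 63; coefficient of s^2 = -tr A = -7.)
The coefficient of s^2 is -7.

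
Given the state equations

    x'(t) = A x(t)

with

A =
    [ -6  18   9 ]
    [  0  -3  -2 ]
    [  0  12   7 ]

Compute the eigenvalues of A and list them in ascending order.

-6, 1, 3

det(sI - A) = s^3 - (tr A)s^2 + (M11 + M22 + M33)s - det A, where Mii is the 2×2 principal minor of A obtained by deleting row i and column i.
tr A = (-6) + (-3) + 7 = -2; M11 = (-3)·7 - (-2)·12 = -21 - (-24) = 3; M22 = (-6)·7 - 9·0 = -42 - 0 = -42; M33 = (-6)·(-3) - 18·0 = 18 - 0 = 18; sum of minors = -21.
det A = (-6)·((-3)·7 - (-2)·12) - 18·(0·7 - (-2)·0) + 9·(0·12 - (-3)·0) = (-6)·3 - 18·0 + 9·0 = -18.
So p(s) = det(sI - A) = s^3 + 2s^2 - 21s + 18.
Rational-root test: any integer root divides 18. Testing small divisors, s = 1 works: p(1) = 1 + 2 + (-21) + 18 = 0, so (s - 1) is a factor.
Dividing, p(s) = (s - 1)(s^2 + 3s - 18).
Factor s^2 + 3s - 18: two numbers with sum -3 and product -18 are 3 and -6, so s^2 + 3s - 18 = (s - 3)(s + 6).
Hence p(s) = (s - 3) (s - 1) (s + 6), with roots -6, 1, 3.
At least one eigenvalue has non-negative real part, so the system is not asymptotically stable.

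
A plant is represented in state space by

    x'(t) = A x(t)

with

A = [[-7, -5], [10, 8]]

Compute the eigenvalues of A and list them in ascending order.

det(sI - A) = s^2 - (tr A)s + det A, with tr A = (-7) + 8 = 1 and det A = (-7)·8 - (-5)·10 = -56 - (-50) = -6.
So p(s) = det(sI - A) = s^2 - s - 6.
Factor s^2 - s - 6: two numbers with sum 1 and product -6 are 3 and -2, so s^2 - s - 6 = (s - 3)(s + 2).
Hence p(s) = (s - 3) (s + 2), with roots -2, 3.
At least one eigenvalue has non-negative real part, so the system is not asymptotically stable.

-2, 3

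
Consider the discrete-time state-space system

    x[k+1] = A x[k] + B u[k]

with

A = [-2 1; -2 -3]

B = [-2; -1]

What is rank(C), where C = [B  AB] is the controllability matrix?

2

AB = [[3], [7]]
Controllability matrix C = [B  AB] = [[-2, 3], [-1, 7]]
det(C) = (-2)·7 - 3·(-1) = -14 - (-3) = -11 ≠ 0, so rank(C) = 2.
rank(C) = 2 = n, so the pair (A, B) is completely controllable.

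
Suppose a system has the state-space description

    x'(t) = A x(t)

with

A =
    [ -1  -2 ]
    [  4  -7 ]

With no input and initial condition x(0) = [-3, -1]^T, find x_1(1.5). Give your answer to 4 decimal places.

det(sI - A) = s^2 - (tr A)s + det A, with tr A = (-1) + (-7) = -8 and det A = (-1)·(-7) - (-2)·4 = 7 - (-8) = 15.
So p(s) = det(sI - A) = s^2 + 8s + 15.
Factor s^2 + 8s + 15: two numbers with sum -8 and product 15 are -3 and -5, so s^2 + 8s + 15 = (s + 3)(s + 5).
Hence p(s) = (s + 3) (s + 5), with roots -5, -3.
The eigenvalues -5, -3 are distinct and real, so A is diagonalisable and x(t) = e^{At} x(0) = V diag(e^{λ_i t}) V^{-1} x(0), where the columns of V are the eigenvectors.
λ = -5: A - (-5)I = [[4, -2], [4, -2]]. Row 1 gives 4·v1 + (-2)·v2 = 0, so take v_1 = [1, 2]^T.
λ = -3: A - (-3)I = [[2, -2], [4, -4]]. Row 1 gives 2·v1 + (-2)·v2 = 0, so take v_2 = [1, 1]^T.
V = [v_1 v_2] = [[1, 1], [2, 1]] has det V = -1, so V^{-1} = adj(V)/det V = [[-1, 1], [2, -1]].
Modal coordinates z(0) = V^{-1} x(0): (-1)·(-3) + 1·(-1) = 2; 2·(-3) + (-1)·(-1) = -5; so z(0) = [2, -5]^T.
x_1(t) = Σ_i (v_i)_1 · z_i(0) · e^{λ_i t} (row 1 of V times the modal terms).
x_1(1.5) = 1·2·e^{-5·1.5} + 1·(-5)·e^{-3·1.5} = 2·0.000553 + (-5)·0.011109 = -0.0544.

-0.0544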